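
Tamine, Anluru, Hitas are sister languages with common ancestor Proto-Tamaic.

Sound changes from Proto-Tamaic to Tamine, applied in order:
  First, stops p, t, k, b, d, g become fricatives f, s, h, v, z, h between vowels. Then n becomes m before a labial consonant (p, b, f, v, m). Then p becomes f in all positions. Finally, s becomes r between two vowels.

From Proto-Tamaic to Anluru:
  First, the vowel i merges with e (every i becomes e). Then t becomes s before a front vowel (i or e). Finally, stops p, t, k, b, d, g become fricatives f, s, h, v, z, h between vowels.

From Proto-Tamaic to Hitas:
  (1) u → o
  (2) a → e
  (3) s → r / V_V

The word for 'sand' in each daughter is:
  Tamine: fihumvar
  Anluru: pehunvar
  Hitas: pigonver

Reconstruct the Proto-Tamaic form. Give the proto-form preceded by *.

Position 5: Tamine has m, Anluru has n, Hitas has n. Anluru preserves n here (none of its changes turn any other segment into n), so the proto-segment is *n.
Position 7: Tamine has a, Anluru has a, Hitas has e. Tamine preserves a here (none of its changes turn any other segment into a), so the proto-segment is *a.
Verify the candidate proto-form against each daughter:
Tamine: *pigunvar > pihunvar > pihumvar > fihumvar  (by intervocalic lenition, nasal place assimilation, unconditioned shift)
Anluru: *pigunvar > pegunvar > pehunvar  (by vowel merger, intervocalic lenition)
Hitas: start from *pigunvar.
  rule 1 (vowel merger): pigunvar → pigonvar
  rule 2 (vowel merger): pigonvar → pigonver
  rule 3: no change — pigonver
  ⇒ Hitas pigonver
No other proto-form is consistent with every reflex, so the reconstruction is *pigunvar.

*pigunvar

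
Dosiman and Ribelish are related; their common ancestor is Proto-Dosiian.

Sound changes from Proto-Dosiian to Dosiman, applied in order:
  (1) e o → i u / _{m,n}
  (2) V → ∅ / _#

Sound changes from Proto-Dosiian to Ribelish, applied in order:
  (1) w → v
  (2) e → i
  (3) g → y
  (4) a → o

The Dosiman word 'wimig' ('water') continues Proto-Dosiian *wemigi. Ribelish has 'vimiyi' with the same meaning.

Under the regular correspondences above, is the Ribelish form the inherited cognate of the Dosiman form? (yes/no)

Derive the expected Ribelish reflex of *wemigi:
Ribelish: *wemigi > vemigi > vimigi > vimiyi  (by unconditioned shift, vowel merger, unconditioned shift)
Ribelish 'vimiyi' matches the regular reflex exactly, so the pair is cognate.

yes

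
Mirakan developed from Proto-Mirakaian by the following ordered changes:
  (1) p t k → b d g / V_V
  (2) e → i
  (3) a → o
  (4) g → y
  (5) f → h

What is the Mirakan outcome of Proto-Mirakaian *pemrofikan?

Mirakan: *pemrofikan > pemrofigan > pimrofigan > pimrofigon > pimrofiyon > pimrohiyon  (by intervocalic voicing, vowel merger, vowel merger, unconditioned shift, unconditioned shift)

pimrohiyon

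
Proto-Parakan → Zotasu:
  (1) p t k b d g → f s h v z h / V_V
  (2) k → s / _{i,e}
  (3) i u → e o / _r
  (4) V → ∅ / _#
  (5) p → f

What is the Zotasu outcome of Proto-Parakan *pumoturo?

Zotasu: start from *pumoturo.
  rule 1 (intervocalic lenition): pumoturo → pumosuro
  rule 2: no change — pumosuro
  rule 3 (pre-rhotic lowering): pumosuro → pumosoro
  rule 4 (apocope): pumosoro → pumosor
  rule 5 (unconditioned shift): pumosor → fumosor
  ⇒ Zotasu fumosor

fumosor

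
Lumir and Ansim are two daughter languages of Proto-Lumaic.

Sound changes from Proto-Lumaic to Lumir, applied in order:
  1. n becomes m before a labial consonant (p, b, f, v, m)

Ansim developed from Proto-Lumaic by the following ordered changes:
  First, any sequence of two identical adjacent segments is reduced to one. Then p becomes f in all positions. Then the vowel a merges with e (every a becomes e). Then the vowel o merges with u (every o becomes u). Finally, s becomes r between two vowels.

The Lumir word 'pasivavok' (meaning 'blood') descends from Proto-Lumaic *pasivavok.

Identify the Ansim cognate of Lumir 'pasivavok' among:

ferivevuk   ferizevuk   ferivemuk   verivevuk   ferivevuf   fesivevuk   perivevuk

ferivevuk

Ansim: *pasivavok > fasivavok > fesivevok > fesivevuk > ferivevuk  (by unconditioned shift, vowel merger, vowel merger, rhotacism)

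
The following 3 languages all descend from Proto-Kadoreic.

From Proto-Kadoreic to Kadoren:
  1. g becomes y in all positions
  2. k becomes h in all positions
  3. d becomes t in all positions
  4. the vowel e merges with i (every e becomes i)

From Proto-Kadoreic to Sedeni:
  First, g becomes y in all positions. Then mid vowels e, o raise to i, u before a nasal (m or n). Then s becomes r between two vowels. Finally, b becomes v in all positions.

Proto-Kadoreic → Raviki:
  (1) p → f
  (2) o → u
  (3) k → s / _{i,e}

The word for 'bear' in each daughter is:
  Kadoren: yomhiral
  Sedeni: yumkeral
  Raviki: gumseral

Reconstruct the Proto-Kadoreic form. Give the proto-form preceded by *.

*gomkeral

Position 5: Kadoren has i, Sedeni has e, Raviki has e. Sedeni preserves e here (none of its changes turn any other segment into e), so the proto-segment is *e.
Position 2: Kadoren has o, Sedeni has u, Raviki has u. Kadoren preserves o here (none of its changes turn any other segment into o), so the proto-segment is *o.
Continuing position by position gives *gomkeral; check it forward:
Kadoren: *gomkeral
  gomkeral → yomkeral   [unconditioned shift]
  yomkeral → yomheral   [unconditioned shift]
  yomheral (rule 3 does not apply)
  yomheral → yomhiral   [vowel merger]
  giving Kadoren yomhiral.
Sedeni: *gomkeral
  gomkeral → yomkeral   [unconditioned shift]
  yomkeral → yumkeral   [pre-nasal raising]
  yumkeral (rule 3 does not apply)
  yumkeral (rule 4 does not apply)
  giving Sedeni yumkeral.
Raviki: *gomkeral
  gomkeral (rule 1 does not apply)
  gomkeral → gumkeral   [vowel merger]
  gumkeral → gumseral   [palatalisation]
  giving Raviki gumseral.
No other proto-form is consistent with every reflex, so the reconstruction is *gomkeral.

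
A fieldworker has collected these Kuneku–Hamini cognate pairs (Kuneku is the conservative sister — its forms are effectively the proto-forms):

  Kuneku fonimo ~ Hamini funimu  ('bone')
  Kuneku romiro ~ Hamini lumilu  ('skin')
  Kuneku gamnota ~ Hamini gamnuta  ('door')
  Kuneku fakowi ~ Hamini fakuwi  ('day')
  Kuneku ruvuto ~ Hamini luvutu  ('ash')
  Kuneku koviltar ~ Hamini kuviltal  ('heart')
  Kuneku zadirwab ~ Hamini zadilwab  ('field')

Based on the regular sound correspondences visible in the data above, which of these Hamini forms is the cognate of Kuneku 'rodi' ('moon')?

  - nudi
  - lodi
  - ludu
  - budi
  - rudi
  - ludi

ludi

romiro ~ lumilu — Kuneku r corresponds to Hamini l word-initially before a back vowel.
gamnota ~ gamnuta, fakowi ~ fakuwi — Kuneku o corresponds to Hamini u after a consonant, before a consonant other than r, m, n, p, b, f, v.
Applying these to Kuneku 'rodi':
  rodi → lodi   (r→l word-initially before a back vowel)
  lodi → ludi   (o→u after a consonant, before a consonant other than r, m, n, p, b, f, v)
So the Hamini cognate is 'ludi'.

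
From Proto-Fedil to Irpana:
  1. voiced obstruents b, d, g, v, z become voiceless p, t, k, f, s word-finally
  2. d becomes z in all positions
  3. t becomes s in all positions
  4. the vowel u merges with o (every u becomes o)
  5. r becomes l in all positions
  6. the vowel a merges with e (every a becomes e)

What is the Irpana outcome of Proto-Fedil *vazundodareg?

vezonzozelek

Irpana: start from *vazundodareg.
  rule 1 (final devoicing): vazundodareg → vazundodarek
  rule 2 (unconditioned shift): vazundodarek → vazunzozarek
  rule 3: no change — vazunzozarek
  rule 4 (vowel merger): vazunzozarek → vazonzozarek
  rule 5 (unconditioned shift): vazonzozarek → vazonzozalek
  rule 6 (vowel merger): vazonzozalek → vezonzozelek
  ⇒ Irpana vezonzozelek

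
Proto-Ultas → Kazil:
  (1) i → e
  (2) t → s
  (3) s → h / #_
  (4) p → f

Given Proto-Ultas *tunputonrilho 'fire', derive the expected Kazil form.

Kazil: *tunputonrilho
  tunputonrilho → tunputonrelho   [vowel merger]
  tunputonrelho → sunpusonrelho   [unconditioned shift]
  sunpusonrelho → hunpusonrelho   [debuccalisation]
  hunpusonrelho → hunfusonrelho   [unconditioned shift]
  giving Kazil hunfusonrelho.

hunfusonrelho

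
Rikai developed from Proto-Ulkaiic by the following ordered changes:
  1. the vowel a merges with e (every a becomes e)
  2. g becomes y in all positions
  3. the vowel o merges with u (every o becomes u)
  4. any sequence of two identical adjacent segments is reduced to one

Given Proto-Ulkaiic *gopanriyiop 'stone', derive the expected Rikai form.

yupenriyiup

Rikai: *gopanriyiop > gopenriyiop > yopenriyiop > yupenriyiup  (by vowel merger, unconditioned shift, vowel merger)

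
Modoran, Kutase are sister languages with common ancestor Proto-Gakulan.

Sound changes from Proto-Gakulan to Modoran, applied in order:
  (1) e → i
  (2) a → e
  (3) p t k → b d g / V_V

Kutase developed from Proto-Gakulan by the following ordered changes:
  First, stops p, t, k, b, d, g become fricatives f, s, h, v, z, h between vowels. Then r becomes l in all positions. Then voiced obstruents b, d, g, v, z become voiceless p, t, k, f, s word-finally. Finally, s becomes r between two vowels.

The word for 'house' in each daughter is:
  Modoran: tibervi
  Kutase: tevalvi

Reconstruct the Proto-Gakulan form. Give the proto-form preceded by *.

*tebarvi

Position 4: Modoran has e, Kutase has a. Kutase preserves a here (none of its changes turn any other segment into a), so the proto-segment is *a.
Position 5: Modoran has r, Kutase has l. Modoran preserves r here (none of its changes turn any other segment into r), so the proto-segment is *r.
Position 2: Modoran has i, Kutase has e. Kutase preserves e here (none of its changes turn any other segment into e), so the proto-segment is *e.
This points to *tebarvi. Verify forward in each daughter:
Modoran: start from *tebarvi.
  rule 1 (vowel merger): tebarvi → tibarvi
  rule 2 (vowel merger): tibarvi → tibervi
  rule 3: no change — tibervi
  ⇒ Modoran tibervi
Kutase: *tebarvi > tevarvi > tevalvi  (by intervocalic lenition, unconditioned shift)
*tebarvi is the unique common source.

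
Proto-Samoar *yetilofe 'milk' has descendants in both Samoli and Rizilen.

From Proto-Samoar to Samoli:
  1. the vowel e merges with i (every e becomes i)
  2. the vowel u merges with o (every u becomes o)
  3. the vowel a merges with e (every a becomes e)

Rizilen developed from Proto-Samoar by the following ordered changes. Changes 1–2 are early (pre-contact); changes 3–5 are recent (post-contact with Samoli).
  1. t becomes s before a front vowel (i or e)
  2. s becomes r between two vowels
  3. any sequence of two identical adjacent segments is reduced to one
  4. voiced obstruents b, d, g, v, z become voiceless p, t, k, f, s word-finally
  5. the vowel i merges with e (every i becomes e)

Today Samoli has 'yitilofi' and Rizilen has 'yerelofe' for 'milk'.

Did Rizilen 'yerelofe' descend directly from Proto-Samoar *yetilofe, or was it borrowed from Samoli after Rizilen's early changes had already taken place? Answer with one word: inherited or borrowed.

If inherited, *yetilofe would pass through all of Rizilen's changes:
Rizilen: start from *yetilofe.
  rule 1 (palatalisation): yetilofe → yesilofe
  rule 2 (rhotacism): yesilofe → yerilofe
  rule 3: no change — yerilofe
  rule 4: no change — yerilofe
  rule 5 (vowel merger): yerilofe → yerelofe
  ⇒ Rizilen yerelofe
If borrowed from Samoli 'yitilofi' after the early changes, it would undergo only the recent ones:
  rule 3 (degemination): no change (yitilofi)
  rule 4 (final devoicing): no change (yitilofi)
  rule 5 (vowel merger): yitilofi → yetelofe
  ⇒ as a loan: yetelofe
Rizilen 'yerelofe' matches the inherited outcome exactly, so it is an inherited cognate, not a loan.

inherited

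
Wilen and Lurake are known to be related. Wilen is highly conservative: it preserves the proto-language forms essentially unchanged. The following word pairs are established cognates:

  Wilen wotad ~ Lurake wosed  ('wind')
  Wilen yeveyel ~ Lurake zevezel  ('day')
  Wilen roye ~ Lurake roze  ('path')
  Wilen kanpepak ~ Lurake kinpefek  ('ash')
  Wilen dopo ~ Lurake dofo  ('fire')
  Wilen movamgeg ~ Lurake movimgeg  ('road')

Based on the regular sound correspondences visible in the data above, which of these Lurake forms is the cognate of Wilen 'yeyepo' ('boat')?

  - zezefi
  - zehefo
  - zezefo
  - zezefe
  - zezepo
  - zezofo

yeveyel ~ zevezel — Wilen y corresponds to Lurake z word-initially before a front vowel.
yeveyel ~ zevezel, roye ~ roze — Wilen y corresponds to Lurake z between vowels (before a front vowel).
dopo ~ dofo — Wilen p corresponds to Lurake f between vowels (before a back vowel).
Applying these to Wilen 'yeyepo':
  yeyepo → zeyepo   (y→z word-initially before a front vowel)
  zeyepo → zezepo   (y→z between vowels (before a front vowel))
  zezepo → zezefo   (p→f between vowels (before a back vowel))
So the Lurake cognate is 'zezefo'.

zezefo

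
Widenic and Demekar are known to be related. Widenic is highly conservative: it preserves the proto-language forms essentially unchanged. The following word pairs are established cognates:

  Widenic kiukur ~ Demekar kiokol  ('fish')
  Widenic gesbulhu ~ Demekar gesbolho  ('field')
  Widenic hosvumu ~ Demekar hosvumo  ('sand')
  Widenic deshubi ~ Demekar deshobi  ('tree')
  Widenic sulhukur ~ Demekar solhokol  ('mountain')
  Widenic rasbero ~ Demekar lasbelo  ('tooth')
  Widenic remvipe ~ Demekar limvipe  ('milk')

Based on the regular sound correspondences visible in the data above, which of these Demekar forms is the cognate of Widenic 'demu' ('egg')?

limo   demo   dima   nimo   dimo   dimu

dimo

remvipe ~ limvipe — Widenic e corresponds to Demekar i after a consonant, before a nasal.
gesbulhu ~ gesbolho, hosvumu ~ hosvumo — Widenic u corresponds to Demekar o word-finally.
Applying these to Widenic 'demu':
  demu → dimu   (e→i after a consonant, before a nasal)
  dimu → dimo   (u→o word-finally)
So the Demekar cognate is 'dimo'.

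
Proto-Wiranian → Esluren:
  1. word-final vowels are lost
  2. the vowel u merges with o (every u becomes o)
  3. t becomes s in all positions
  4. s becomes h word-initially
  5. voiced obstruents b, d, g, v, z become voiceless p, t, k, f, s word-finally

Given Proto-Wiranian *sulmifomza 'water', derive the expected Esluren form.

Esluren: *sulmifomza > sulmifomz > solmifomz > holmifomz > holmifoms  (by apocope, vowel merger, debuccalisation, final devoicing)

holmifoms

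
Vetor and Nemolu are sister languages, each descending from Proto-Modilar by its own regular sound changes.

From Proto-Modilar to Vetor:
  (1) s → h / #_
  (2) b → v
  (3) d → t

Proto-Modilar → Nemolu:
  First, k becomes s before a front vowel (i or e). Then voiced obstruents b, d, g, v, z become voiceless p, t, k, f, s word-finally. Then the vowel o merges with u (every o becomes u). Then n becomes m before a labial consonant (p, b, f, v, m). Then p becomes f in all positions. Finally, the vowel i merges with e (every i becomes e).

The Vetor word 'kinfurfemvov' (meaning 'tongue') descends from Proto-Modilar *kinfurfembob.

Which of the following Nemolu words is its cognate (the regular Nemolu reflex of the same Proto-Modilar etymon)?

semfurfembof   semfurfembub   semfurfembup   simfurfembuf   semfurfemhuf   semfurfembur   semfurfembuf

Nemolu: start from *kinfurfembob.
  rule 1 (palatalisation): kinfurfembob → sinfurfembob
  rule 2 (final devoicing): sinfurfembob → sinfurfembop
  rule 3 (vowel merger): sinfurfembop → sinfurfembup
  rule 4 (nasal place assimilation): sinfurfembup → simfurfembup
  rule 5 (unconditioned shift): simfurfembup → simfurfembuf
  rule 6 (vowel merger): simfurfembuf → semfurfembuf
  ⇒ Nemolu semfurfembuf
The other candidates each miss or misapply at least one Nemolu change.

semfurfembuf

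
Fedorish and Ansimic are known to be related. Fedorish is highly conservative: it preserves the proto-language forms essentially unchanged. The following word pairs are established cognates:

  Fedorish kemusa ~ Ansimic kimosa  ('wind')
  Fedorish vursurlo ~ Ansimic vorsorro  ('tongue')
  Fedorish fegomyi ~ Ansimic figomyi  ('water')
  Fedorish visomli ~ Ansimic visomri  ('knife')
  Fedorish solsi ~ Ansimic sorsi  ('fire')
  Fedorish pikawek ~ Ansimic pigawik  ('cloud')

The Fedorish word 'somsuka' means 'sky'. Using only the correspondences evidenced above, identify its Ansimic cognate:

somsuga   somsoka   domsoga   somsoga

somsoga

kemusa ~ kimosa — Fedorish u corresponds to Ansimic o after a consonant, before a consonant other than r, m, n, p, b, f, v.
pikawek ~ pigawik — Fedorish k corresponds to Ansimic g between vowels (before a back vowel).
Applying these to Fedorish 'somsuka':
  somsuka → somsoka   (u→o after a consonant, before a consonant other than r, m, n, p, b, f, v)
  somsoka → somsoga   (k→g between vowels (before a back vowel))
So the Ansimic cognate is 'somsoga'.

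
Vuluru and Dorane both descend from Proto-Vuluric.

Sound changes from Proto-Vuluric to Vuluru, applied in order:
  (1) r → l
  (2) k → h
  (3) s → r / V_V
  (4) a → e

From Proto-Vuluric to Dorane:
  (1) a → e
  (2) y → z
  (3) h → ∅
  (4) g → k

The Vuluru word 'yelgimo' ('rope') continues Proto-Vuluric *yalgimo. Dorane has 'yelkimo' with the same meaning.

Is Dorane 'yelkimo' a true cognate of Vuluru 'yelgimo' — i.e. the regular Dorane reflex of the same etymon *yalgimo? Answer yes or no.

no

Derive the expected Dorane reflex of *yalgimo:
Dorane: *yalgimo > yelgimo > zelgimo > zelkimo  (by vowel merger, unconditioned shift, unconditioned shift)
The regular Dorane reflex would be 'zelkimo', but the attested form is 'yelkimo'. The correspondence is irregular, so they are not cognates (the Dorane form has a different source).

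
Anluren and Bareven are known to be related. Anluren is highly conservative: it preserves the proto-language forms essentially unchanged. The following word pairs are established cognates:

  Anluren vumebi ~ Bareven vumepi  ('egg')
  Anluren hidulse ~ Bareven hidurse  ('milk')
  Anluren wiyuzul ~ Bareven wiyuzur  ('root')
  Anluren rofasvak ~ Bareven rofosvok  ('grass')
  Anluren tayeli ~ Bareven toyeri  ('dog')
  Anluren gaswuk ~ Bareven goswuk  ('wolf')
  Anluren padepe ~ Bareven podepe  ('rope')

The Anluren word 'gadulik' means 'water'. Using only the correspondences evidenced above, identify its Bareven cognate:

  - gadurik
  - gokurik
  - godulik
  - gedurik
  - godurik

rofasvak ~ rofosvok, tayeli ~ toyeri — Anluren a corresponds to Bareven o after a consonant, before a consonant other than r, m, n, p, b, f, v.
tayeli ~ toyeri — Anluren l corresponds to Bareven r between vowels (before a front vowel).
Applying these to Anluren 'gadulik':
  gadulik → godulik   (a→o after a consonant, before a consonant other than r, m, n, p, b, f, v)
  godulik → godurik   (l→r between vowels (before a front vowel))
So the Bareven cognate is 'godurik'.

godurik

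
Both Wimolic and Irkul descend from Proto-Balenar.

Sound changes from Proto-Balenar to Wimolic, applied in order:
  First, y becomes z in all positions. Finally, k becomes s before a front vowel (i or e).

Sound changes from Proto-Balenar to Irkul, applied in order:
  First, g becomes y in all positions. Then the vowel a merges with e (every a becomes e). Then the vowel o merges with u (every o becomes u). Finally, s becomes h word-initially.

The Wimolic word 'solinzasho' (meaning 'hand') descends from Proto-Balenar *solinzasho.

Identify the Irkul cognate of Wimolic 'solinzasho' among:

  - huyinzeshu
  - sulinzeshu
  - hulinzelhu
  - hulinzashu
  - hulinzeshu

hulinzeshu

Irkul: *solinzasho
  solinzasho (rule 1 does not apply)
  solinzasho → solinzesho   [vowel merger]
  solinzesho → sulinzeshu   [vowel merger]
  sulinzeshu → hulinzeshu   [debuccalisation]
  giving Irkul hulinzeshu.
Among the options, 'hulinzeshu' alone shows every Irkul change applied in order.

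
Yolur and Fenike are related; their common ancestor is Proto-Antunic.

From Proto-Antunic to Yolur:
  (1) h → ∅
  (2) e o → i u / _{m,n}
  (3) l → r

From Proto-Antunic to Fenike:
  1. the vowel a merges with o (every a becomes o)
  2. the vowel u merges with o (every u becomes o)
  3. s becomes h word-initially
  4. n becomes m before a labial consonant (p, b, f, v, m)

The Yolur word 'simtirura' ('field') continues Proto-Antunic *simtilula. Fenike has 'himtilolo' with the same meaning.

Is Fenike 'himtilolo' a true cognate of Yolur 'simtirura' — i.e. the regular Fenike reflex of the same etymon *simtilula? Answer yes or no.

yes

Derive the expected Fenike reflex of *simtilula:
Fenike: start from *simtilula.
  rule 1 (vowel merger): simtilula → simtilulo
  rule 2 (vowel merger): simtilulo → simtilolo
  rule 3 (debuccalisation): simtilolo → himtilolo
  rule 4: no change — himtilolo
  ⇒ Fenike himtilolo
Fenike 'himtilolo' matches the regular reflex exactly, so the pair is cognate.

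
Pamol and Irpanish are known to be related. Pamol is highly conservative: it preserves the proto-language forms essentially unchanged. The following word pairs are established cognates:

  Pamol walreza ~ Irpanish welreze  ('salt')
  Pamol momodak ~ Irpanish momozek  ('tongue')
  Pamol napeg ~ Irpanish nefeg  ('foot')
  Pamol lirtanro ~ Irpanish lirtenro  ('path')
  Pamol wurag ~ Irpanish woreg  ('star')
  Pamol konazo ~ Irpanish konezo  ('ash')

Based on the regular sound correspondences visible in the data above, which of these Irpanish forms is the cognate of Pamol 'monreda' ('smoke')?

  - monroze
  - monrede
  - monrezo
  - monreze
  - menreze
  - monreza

momodak ~ momozek — Pamol d corresponds to Irpanish z between vowels (before a back vowel).
walreza ~ welreze — Pamol a corresponds to Irpanish e word-finally.
Applying these to Pamol 'monreda':
  monreda → monreza   (d→z between vowels (before a back vowel))
  monreza → monreze   (a→e word-finally)
So the Irpanish cognate is 'monreze'.

monreze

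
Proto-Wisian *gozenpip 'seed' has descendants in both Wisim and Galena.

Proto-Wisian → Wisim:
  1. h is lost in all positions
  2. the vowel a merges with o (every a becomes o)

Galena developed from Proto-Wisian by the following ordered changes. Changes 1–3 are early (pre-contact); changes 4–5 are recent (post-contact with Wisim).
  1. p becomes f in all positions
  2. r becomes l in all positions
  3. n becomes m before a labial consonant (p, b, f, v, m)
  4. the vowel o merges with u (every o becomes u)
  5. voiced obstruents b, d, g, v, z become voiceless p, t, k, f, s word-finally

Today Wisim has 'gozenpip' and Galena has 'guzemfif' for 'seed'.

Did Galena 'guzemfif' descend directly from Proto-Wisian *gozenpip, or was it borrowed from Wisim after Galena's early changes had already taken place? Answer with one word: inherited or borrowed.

If inherited, *gozenpip would pass through all of Galena's changes:
Galena: start from *gozenpip.
  rule 1 (unconditioned shift): gozenpip → gozenfif
  rule 2: no change — gozenfif
  rule 3 (nasal place assimilation): gozenfif → gozemfif
  rule 4 (vowel merger): gozemfif → guzemfif
  rule 5: no change — guzemfif
  ⇒ Galena guzemfif
If borrowed from Wisim 'gozenpip' after the early changes, it would undergo only the recent ones:
  rule 4 (vowel merger): gozenpip → guzenpip
  rule 5 (final devoicing): no change (guzenpip)
  ⇒ as a loan: guzenpip
Galena 'guzemfif' matches the inherited outcome exactly, so it is an inherited cognate, not a loan.

inherited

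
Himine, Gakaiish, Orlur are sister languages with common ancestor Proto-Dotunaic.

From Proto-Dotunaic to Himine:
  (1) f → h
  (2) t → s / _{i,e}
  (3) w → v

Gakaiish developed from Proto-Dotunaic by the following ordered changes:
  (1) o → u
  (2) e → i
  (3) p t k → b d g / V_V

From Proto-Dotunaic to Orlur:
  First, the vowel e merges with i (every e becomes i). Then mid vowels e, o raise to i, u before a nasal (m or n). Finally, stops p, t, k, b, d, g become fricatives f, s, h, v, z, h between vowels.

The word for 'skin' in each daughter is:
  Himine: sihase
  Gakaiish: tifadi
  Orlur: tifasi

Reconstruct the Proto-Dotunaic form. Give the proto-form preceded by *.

Position 1: Himine has s, Gakaiish has t, Orlur has t. Gakaiish preserves t here (none of its changes turn any other segment into t), so the proto-segment is *t.
Position 5: Himine has s, Gakaiish has d, Orlur has s. Taking the neighbouring segments as reconstructed: Himine s could go back to *t or *s; Gakaiish d could go back to *t or *d; Orlur s could go back to *t or *s — the one source consistent with every daughter is *t.
Position 3: Himine has h, Gakaiish has f, Orlur has f. Gakaiish preserves f here (none of its changes turn any other segment into f), so the proto-segment is *f.
Continuing position by position gives *tifate; check it forward:
Himine: *tifate > tihate > sihase  (by unconditioned shift, palatalisation)
Gakaiish: *tifate
  tifate (rule 1 does not apply)
  tifate → tifati   [vowel merger]
  tifati → tifadi   [intervocalic voicing]
  giving Gakaiish tifadi.
Orlur: *tifate
  tifate → tifati   [vowel merger]
  tifati (rule 2 does not apply)
  tifati → tifasi   [intervocalic lenition]
  giving Orlur tifasi.
*tifate is the unique common source.

*tifate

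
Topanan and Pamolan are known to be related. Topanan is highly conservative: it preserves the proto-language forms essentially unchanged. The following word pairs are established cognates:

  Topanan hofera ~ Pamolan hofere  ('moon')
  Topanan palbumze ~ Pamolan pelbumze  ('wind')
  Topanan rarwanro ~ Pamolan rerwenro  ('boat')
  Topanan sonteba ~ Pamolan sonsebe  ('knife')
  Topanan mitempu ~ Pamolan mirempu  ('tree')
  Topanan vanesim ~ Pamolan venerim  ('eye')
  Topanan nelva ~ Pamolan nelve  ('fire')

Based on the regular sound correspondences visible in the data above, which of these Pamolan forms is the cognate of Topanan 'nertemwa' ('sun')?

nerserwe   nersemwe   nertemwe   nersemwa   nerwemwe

sonteba ~ sonsebe — Topanan t corresponds to Pamolan s after a consonant, before a front vowel.
hofera ~ hofere, sonteba ~ sonsebe — Topanan a corresponds to Pamolan e word-finally.
Applying these to Topanan 'nertemwa':
  nertemwa → nersemwa   (t→s after a consonant, before a front vowel)
  nersemwa → nersemwe   (a→e word-finally)
So the Pamolan cognate is 'nersemwe'.

nersemwe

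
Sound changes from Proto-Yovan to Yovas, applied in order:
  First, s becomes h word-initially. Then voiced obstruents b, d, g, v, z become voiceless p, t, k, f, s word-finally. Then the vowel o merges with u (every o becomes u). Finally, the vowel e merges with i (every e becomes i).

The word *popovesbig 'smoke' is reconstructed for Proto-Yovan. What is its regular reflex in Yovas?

pupuvisbik

Yovas: *popovesbig > popovesbik > pupuvesbik > pupuvisbik  (by final devoicing, vowel merger, vowel merger)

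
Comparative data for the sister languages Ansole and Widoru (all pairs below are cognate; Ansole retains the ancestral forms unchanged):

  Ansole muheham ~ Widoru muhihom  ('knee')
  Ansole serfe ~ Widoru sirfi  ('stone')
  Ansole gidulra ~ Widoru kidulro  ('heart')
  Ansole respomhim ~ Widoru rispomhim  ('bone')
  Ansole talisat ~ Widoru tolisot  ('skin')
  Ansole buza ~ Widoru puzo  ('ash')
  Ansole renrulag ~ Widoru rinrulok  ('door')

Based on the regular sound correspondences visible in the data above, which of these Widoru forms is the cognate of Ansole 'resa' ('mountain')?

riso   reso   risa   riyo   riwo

muheham ~ muhihom, respomhim ~ rispomhim — Ansole e corresponds to Widoru i after a consonant, before a consonant other than r, m, n, p, b, f, v.
gidulra ~ kidulro, buza ~ puzo — Ansole a corresponds to Widoru o word-finally.
Applying these to Ansole 'resa':
  resa → risa   (e→i after a consonant, before a consonant other than r, m, n, p, b, f, v)
  risa → riso   (a→o word-finally)
So the Widoru cognate is 'riso'.

riso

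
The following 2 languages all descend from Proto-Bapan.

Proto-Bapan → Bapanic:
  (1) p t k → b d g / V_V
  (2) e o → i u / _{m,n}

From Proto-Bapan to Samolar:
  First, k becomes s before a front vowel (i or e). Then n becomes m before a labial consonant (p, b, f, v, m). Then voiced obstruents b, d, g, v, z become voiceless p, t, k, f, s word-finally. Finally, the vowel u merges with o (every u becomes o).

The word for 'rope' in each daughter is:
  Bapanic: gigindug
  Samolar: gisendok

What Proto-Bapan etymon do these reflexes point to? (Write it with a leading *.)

*gikendug

Position 7: Bapanic has u, Samolar has o. Taking the neighbouring segments as reconstructed: Bapanic u can only go back to *u; Samolar o could go back to *o or *u — the one source consistent with every daughter is *u.
Position 3: Bapanic has g, Samolar has s. Taking the neighbouring segments as reconstructed: Bapanic g could go back to *k or *g; Samolar s could go back to *k or *s — the one source consistent with every daughter is *k.
Continuing position by position gives *gikendug; check it forward:
Bapanic: start from *gikendug.
  rule 1 (intervocalic voicing): gikendug → gigendug
  rule 2 (pre-nasal raising): gigendug → gigindug
  ⇒ Bapanic gigindug
Samolar: *gikendug
  gikendug → gisendug   [palatalisation]
  gisendug (rule 2 does not apply)
  gisendug → gisenduk   [final devoicing]
  gisenduk → gisendok   [vowel merger]
  giving Samolar gisendok.
No other proto-form is consistent with every reflex, so the reconstruction is *gikendug.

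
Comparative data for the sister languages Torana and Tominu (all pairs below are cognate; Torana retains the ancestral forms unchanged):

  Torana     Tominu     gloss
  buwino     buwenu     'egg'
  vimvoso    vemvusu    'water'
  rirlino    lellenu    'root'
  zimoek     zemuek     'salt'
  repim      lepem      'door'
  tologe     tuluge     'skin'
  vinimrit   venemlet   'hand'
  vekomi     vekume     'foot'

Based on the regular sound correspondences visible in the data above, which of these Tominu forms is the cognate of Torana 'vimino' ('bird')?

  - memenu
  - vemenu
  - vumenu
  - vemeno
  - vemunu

vemenu

vimvoso ~ vemvusu, zimoek ~ zemuek — Torana i corresponds to Tominu e after a consonant, before a nasal.
buwino ~ buwenu, rirlino ~ lellenu — Torana i corresponds to Tominu e after a consonant, before a nasal.
buwino ~ buwenu, vimvoso ~ vemvusu — Torana o corresponds to Tominu u word-finally.
Applying these to Torana 'vimino':
  vimino → vemino   (i→e after a consonant, before a nasal)
  vemino → vemeno   (i→e after a consonant, before a nasal)
  vemeno → vemenu   (o→u word-finally)
So the Tominu cognate is 'vemenu'.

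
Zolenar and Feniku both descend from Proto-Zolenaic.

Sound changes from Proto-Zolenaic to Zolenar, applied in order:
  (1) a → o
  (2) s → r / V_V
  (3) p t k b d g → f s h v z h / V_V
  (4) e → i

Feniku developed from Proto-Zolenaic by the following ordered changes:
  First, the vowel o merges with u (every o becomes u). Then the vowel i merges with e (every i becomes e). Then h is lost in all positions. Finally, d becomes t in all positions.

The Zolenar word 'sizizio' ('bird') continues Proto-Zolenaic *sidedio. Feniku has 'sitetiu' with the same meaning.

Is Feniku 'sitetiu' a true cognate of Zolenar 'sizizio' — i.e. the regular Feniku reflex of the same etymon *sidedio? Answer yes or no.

no

Derive the expected Feniku reflex of *sidedio:
Feniku: *sidedio > sidediu > sededeu > seteteu  (by vowel merger, vowel merger, unconditioned shift)
The regular Feniku reflex would be 'seteteu', but the attested form is 'sitetiu'. The correspondence is irregular, so they are not cognates (the Feniku form has a different source).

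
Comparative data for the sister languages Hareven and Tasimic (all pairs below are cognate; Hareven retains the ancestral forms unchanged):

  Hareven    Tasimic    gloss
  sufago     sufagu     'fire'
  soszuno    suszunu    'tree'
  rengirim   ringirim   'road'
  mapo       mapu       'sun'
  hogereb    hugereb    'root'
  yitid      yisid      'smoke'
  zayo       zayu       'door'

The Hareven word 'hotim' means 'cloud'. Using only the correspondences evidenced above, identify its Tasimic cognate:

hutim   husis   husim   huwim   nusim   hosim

soszuno ~ suszunu, hogereb ~ hugereb — Hareven o corresponds to Tasimic u after a consonant, before a consonant other than r, m, n, p, b, f, v.
yitid ~ yisid — Hareven t corresponds to Tasimic s between vowels (before a front vowel).
Applying these to Hareven 'hotim':
  hotim → hutim   (o→u after a consonant, before a consonant other than r, m, n, p, b, f, v)
  hutim → husim   (t→s between vowels (before a front vowel))
So the Tasimic cognate is 'husim'.

husim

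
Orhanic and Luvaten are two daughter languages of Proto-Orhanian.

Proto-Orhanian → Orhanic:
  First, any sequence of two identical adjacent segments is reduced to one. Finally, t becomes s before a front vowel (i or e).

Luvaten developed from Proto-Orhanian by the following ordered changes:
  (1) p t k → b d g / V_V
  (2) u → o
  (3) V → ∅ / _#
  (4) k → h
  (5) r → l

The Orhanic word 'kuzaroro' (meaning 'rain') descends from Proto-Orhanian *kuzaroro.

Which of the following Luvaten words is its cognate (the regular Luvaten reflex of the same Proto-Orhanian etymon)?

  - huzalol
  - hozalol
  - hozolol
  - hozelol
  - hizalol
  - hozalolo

Luvaten: *kuzaroro
  kuzaroro (rule 1 does not apply)
  kuzaroro → kozaroro   [vowel merger]
  kozaroro → kozaror   [apocope]
  kozaror → hozaror   [unconditioned shift]
  hozaror → hozalol   [unconditioned shift]
  giving Luvaten hozalol.
Among the options, 'hozalol' alone shows every Luvaten change applied in order.

hozalol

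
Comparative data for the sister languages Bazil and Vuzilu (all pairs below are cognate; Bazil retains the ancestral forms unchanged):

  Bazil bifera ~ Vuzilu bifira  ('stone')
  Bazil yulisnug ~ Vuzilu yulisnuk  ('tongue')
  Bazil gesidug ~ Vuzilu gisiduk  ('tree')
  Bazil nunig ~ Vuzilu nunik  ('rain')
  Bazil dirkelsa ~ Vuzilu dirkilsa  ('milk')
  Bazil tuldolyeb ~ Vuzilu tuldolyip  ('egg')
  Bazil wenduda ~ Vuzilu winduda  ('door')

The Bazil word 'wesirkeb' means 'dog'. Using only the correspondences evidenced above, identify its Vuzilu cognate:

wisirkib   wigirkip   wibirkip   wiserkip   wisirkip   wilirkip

gesidug ~ gisiduk, dirkelsa ~ dirkilsa — Bazil e corresponds to Vuzilu i after a consonant, before a consonant other than r, m, n, p, b, f, v.
tuldolyeb ~ tuldolyip — Bazil e corresponds to Vuzilu i after a consonant, before a labial obstruent.
tuldolyeb ~ tuldolyip — Bazil b corresponds to Vuzilu p word-finally.
Applying these to Bazil 'wesirkeb':
  wesirkeb → wisirkeb   (e→i after a consonant, before a consonant other than r, m, n, p, b, f, v)
  wisirkeb → wisirkib   (e→i after a consonant, before a labial obstruent)
  wisirkib → wisirkip   (b→p word-finally)
So the Vuzilu cognate is 'wisirkip'.

wisirkip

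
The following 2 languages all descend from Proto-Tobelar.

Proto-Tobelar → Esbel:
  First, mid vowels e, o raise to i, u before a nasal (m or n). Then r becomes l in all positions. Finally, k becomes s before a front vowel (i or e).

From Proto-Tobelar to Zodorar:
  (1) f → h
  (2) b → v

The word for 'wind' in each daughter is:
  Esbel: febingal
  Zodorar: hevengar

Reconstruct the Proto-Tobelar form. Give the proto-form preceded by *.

Position 8: Esbel has l, Zodorar has r. Zodorar preserves r here (none of its changes turn any other segment into r), so the proto-segment is *r.
Position 4: Esbel has i, Zodorar has e. Zodorar preserves e here (none of its changes turn any other segment into e), so the proto-segment is *e.
Position 1: Esbel has f, Zodorar has h. Esbel preserves f here (none of its changes turn any other segment into f), so the proto-segment is *f.
This points to *febengar. Verify forward in each daughter:
Esbel: start from *febengar.
  rule 1 (pre-nasal raising): febengar → febingar
  rule 2 (unconditioned shift): febingar → febingal
  rule 3: no change — febingal
  ⇒ Esbel febingal
Zodorar: *febengar
  febengar → hebengar   [unconditioned shift]
  hebengar → hevengar   [unconditioned shift]
  giving Zodorar hevengar.
No other proto-form is consistent with every reflex, so the reconstruction is *febengar.

*febengar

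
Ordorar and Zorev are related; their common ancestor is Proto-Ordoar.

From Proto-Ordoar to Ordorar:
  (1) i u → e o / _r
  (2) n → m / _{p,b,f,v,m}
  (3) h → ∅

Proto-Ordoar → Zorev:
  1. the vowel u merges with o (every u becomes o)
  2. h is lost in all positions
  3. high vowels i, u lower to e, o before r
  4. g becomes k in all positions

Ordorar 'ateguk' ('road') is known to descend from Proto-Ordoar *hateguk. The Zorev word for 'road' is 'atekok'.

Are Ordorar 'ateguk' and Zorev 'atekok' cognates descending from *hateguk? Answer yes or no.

Derive the expected Zorev reflex of *hateguk:
Zorev: start from *hateguk.
  rule 1 (vowel merger): hateguk → hategok
  rule 2 (h-loss): hategok → ategok
  rule 3: no change — ategok
  rule 4 (unconditioned shift): ategok → atekok
  ⇒ Zorev atekok
Zorev 'atekok' matches the regular reflex exactly, so the pair is cognate.

yes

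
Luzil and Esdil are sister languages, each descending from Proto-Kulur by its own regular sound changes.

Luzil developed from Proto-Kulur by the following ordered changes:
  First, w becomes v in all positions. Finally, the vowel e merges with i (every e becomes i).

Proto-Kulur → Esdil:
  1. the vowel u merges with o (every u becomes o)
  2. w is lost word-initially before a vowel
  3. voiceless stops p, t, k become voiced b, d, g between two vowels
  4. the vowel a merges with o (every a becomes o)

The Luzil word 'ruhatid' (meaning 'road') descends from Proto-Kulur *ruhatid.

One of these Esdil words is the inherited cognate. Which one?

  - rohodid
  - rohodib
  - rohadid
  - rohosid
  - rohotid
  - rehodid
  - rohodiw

rohodid

Esdil: start from *ruhatid.
  rule 1 (vowel merger): ruhatid → rohatid
  rule 2: no change — rohatid
  rule 3 (intervocalic voicing): rohatid → rohadid
  rule 4 (vowel merger): rohadid → rohodid
  ⇒ Esdil rohodid
The other candidates each miss or misapply at least one Esdil change.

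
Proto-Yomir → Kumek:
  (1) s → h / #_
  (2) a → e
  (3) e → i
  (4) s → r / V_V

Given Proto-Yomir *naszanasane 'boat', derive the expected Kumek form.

niszinirini

Kumek: *naszanasane > neszenesene > niszinisini > niszinirini  (by vowel merger, vowel merger, rhotacism)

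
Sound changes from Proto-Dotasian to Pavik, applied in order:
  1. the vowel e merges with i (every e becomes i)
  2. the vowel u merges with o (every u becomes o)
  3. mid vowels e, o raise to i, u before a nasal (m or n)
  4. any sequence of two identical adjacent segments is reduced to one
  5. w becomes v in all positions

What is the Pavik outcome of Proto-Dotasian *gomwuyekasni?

Pavik: start from *gomwuyekasni.
  rule 1 (vowel merger): gomwuyekasni → gomwuyikasni
  rule 2 (vowel merger): gomwuyikasni → gomwoyikasni
  rule 3 (pre-nasal raising): gomwoyikasni → gumwoyikasni
  rule 4: no change — gumwoyikasni
  rule 5 (unconditioned shift): gumwoyikasni → gumvoyikasni
  ⇒ Pavik gumvoyikasni

gumvoyikasni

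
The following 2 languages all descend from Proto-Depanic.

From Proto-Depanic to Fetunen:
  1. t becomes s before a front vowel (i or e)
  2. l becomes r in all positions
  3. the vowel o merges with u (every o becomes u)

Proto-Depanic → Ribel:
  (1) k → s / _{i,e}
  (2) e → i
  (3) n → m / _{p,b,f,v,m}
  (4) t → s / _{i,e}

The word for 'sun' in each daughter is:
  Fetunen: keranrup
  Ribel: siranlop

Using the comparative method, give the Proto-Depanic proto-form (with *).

Position 7: Fetunen has u, Ribel has o. Ribel preserves o here (none of its changes turn any other segment into o), so the proto-segment is *o.
Position 2: Fetunen has e, Ribel has i. Fetunen preserves e here (none of its changes turn any other segment into e), so the proto-segment is *e.
Continuing position by position gives *keranlop; check it forward:
Fetunen: start from *keranlop.
  rule 1: no change — keranlop
  rule 2 (unconditioned shift): keranlop → keranrop
  rule 3 (vowel merger): keranrop → keranrup
  ⇒ Fetunen keranrup
Ribel: *keranlop
  keranlop → seranlop   [palatalisation]
  seranlop → siranlop   [vowel merger]
  siranlop (rule 3 does not apply)
  siranlop (rule 4 does not apply)
  giving Ribel siranlop.
*keranlop is the unique common source.

*keranlop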